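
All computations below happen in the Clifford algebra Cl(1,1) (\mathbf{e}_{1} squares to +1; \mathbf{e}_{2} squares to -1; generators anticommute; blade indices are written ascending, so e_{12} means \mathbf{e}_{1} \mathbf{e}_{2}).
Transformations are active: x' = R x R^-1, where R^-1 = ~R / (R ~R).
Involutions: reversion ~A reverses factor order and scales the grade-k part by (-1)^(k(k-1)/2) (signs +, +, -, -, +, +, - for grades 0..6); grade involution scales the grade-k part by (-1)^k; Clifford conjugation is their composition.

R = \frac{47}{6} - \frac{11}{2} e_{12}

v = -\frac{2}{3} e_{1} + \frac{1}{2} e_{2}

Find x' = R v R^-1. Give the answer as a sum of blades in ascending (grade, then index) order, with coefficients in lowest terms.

~R = \frac{47}{6} + \frac{11}{2} e_{12}, and R ~R = \frac{280}{9}, so R^-1 = ~R / (\frac{280}{9}).
R v = -\frac{89}{36} e_{1} + \frac{1}{4} e_{2}
Answer: -\frac{1943}{3360} e_{1} - \frac{419}{1120} e_{2}


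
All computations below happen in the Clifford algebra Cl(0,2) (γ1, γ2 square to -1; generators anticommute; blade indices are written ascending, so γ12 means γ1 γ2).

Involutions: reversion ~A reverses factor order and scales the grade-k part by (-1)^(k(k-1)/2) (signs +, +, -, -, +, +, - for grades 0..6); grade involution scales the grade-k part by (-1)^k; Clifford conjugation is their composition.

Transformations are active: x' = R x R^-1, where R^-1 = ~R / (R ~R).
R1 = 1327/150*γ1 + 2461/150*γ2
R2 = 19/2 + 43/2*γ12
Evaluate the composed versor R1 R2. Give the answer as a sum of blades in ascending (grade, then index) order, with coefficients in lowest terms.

Distribute over the terms of R1 (each basis-blade product reordered to ascending indices, repeated generators contracted through their squares):
(1327/150*γ1) R2 = 25213/300*γ1 - 57061/300*γ2
(2461/150*γ2) R2 = 105823/300*γ1 + 46759/300*γ2
Summing the partial products and collecting blades:
Answer: 32759/75*γ1 - 1717/50*γ2


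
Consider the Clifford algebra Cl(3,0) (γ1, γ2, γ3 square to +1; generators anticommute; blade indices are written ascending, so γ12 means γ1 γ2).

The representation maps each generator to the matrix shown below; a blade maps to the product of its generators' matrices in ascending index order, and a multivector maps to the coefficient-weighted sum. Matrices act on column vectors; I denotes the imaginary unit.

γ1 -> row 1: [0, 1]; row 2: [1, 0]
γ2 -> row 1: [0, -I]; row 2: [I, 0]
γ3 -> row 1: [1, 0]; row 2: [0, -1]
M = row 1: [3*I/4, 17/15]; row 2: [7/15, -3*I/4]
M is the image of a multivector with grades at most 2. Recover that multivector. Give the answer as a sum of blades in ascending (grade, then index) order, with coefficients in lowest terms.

Method: 1, rho(γ1), rho(γ2), rho(γ3) form a trace-orthogonal basis of the 2x2 complex matrices (tr(X Y) = 2 if X = Y, else 0), so M = m0*1 + m1*rho(γ1) + m2*rho(γ2) + m3*rho(γ3) with m0 = tr(M)/2 = 0, m1 = tr(M rho(γ1))/2 = 4/5, m2 = tr(M rho(γ2))/2 = I/3, m3 = tr(M rho(γ3))/2 = 3*I/4.
Multiplying table entries, the bivector images are rho(γ12) = I*rho(γ3), rho(γ13) = -I*rho(γ2), rho(γ23) = I*rho(γ1); with real blade coefficients the real parts of m0..m3 are the coefficients of 1, γ1, γ2, γ3 and the imaginary parts give the bivectors (γ23: Im m1, γ13: -Im m2, γ12: Im m3).
Answer: 4/5*γ1 + 3/4*γ12 - 1/3*γ13


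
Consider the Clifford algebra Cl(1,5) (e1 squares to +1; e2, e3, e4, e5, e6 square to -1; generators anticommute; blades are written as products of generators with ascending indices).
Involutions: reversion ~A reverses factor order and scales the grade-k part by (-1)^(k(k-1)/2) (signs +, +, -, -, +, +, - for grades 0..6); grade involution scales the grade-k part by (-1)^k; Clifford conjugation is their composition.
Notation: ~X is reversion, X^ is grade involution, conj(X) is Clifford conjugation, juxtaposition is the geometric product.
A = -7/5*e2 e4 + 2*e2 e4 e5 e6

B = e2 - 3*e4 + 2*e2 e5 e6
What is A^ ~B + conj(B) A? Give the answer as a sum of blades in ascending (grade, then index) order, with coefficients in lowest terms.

first term: -21/5*e2 + 13/5*e4 + 6*e2 e5 e6 + 24/5*e4 e5 e6
second term: -21/5*e2 + 13/5*e4 + 6*e2 e5 e6 + 24/5*e4 e5 e6
Answer: -42/5*e2 + 26/5*e4 + 12*e2 e5 e6 + 48/5*e4 e5 e6


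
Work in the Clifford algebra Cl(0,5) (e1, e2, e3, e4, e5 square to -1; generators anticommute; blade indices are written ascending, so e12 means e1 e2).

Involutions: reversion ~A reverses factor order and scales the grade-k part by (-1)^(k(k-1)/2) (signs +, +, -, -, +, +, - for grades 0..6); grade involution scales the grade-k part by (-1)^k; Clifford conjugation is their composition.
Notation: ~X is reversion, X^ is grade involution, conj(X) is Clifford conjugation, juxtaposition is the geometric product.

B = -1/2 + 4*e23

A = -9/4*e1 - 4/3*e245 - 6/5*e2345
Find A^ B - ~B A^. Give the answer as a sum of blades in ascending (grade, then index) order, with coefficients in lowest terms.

first term: -9/8*e1 + 24/5*e45 + 9*e123 - 2/3*e245 - 16/3*e345 + 3/5*e2345
second term: -9/8*e1 - 24/5*e45 - 9*e123 - 2/3*e245 - 16/3*e345 + 3/5*e2345
Answer: 48/5*e45 + 18*e123


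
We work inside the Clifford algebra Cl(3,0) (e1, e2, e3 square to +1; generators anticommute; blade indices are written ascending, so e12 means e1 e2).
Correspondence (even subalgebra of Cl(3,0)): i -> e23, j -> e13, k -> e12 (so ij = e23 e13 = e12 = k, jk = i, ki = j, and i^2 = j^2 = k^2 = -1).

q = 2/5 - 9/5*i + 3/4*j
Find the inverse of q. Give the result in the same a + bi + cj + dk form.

In blades: q = 2/5 + 3/4*e13 - 9/5*e23.
With qbar = 2/5 - 3/4*e13 + 9/5*e23 (scalar fixed, mapped units negated), q qbar = 317/80 (the sum of squared coefficients), so q^-1 = qbar / (317/80) = 32/317 - 60/317*e13 + 144/317*e23; translating back:
Answer: 32/317 + 144/317*i - 60/317*j


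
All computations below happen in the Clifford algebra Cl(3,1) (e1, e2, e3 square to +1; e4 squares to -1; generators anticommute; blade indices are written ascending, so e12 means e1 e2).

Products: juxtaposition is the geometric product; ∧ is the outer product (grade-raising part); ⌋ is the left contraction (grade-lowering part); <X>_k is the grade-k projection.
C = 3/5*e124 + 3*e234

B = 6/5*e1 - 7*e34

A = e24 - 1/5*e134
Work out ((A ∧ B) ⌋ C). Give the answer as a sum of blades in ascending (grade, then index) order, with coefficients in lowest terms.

step 1: 6/5*e124
step 2: 18/25
Answer: 18/25


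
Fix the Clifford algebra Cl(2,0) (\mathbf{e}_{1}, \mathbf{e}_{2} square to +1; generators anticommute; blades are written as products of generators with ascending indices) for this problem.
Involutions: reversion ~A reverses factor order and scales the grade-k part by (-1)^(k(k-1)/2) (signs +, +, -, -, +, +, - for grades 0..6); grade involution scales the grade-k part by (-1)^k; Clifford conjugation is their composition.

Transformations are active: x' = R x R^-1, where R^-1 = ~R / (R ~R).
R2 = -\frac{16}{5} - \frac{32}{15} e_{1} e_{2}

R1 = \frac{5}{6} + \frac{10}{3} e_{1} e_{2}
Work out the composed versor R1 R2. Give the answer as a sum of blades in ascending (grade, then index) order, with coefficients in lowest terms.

Distribute over the terms of R1 (each basis-blade product reordered to ascending indices, repeated generators contracted through their squares):
(\frac{5}{6}) R2 = -\frac{8}{3} - \frac{16}{9} e_{1} e_{2}
(\frac{10}{3} e_{1} e_{2}) R2 = \frac{64}{9} - \frac{32}{3} e_{1} e_{2}
Summing the partial products and collecting blades:
Answer: \frac{40}{9} - \frac{112}{9} e_{1} e_{2}


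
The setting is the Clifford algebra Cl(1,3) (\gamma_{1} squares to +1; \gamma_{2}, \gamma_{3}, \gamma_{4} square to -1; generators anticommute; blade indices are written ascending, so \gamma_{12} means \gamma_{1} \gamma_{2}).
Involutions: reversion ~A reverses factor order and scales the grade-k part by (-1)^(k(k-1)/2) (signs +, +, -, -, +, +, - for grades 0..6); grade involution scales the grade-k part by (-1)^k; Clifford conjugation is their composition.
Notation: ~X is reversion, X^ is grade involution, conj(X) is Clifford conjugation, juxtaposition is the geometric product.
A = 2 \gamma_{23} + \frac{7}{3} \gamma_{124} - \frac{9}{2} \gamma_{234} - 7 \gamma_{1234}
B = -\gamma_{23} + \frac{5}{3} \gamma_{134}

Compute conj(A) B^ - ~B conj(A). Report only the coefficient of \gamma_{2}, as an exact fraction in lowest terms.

first term: -2 + \frac{35}{3} \gamma_{2} - \frac{9}{2} \gamma_{4} + \frac{15}{2} \gamma_{12} - 7 \gamma_{14} - \frac{35}{9} \gamma_{23} - \frac{10}{3} \gamma_{124} + \frac{7}{3} \gamma_{134}
second term: 2 - \frac{35}{3} \gamma_{2} + \frac{9}{2} \gamma_{4} - \frac{15}{2} \gamma_{12} + 7 \gamma_{14} + \frac{35}{9} \gamma_{23} + \frac{10}{3} \gamma_{124} + \frac{7}{3} \gamma_{134}
Answer: \frac{70}{3}


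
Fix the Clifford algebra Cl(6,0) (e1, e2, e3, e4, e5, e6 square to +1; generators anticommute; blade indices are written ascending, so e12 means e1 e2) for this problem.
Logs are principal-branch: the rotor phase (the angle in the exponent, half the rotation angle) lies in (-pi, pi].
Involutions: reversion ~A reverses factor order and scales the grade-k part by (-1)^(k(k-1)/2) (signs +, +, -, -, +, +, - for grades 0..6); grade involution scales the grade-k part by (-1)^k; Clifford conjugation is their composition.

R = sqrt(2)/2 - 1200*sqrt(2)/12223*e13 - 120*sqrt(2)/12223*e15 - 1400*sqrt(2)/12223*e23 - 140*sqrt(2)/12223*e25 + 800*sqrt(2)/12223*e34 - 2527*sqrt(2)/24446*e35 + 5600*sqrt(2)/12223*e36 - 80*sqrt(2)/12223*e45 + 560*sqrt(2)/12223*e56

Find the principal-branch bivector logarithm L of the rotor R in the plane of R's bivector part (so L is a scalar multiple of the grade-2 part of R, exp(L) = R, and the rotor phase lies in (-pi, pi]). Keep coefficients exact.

The scalar part of R is sqrt(2)/2, which pins the rotor phase on the principal branch; dividing the bivector part by the sine of that phase recovers the unit plane, and L is the phase times that plane.
Concretely: cos(phase) = sqrt(2)/2 gives phase = ±pi/4, and since phase/sin(phase) is even the sign is immaterial: L = (phase/sin(phase)) * <R>_2 = (sqrt(2)*pi/4) * <R>_2.
Answer: -600*pi/12223*e13 - 60*pi/12223*e15 - 700*pi/12223*e23 - 70*pi/12223*e25 + 400*pi/12223*e34 - 2527*pi/48892*e35 + 2800*pi/12223*e36 - 40*pi/12223*e45 + 280*pi/12223*e56


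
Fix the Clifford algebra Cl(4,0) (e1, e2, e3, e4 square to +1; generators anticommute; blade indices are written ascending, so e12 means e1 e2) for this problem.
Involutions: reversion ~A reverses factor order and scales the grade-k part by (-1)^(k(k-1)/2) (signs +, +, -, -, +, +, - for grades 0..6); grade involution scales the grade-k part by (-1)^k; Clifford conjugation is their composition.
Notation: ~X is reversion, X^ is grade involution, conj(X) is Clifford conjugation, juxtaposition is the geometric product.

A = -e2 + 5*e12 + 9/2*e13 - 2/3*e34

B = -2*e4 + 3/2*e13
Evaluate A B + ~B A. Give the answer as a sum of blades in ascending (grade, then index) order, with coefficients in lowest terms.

first term: -27/4 + 4/3*e3 + e14 - 15/2*e23 + 2*e24 + 3/2*e123 - 10*e124 - 9*e134
second term: 27/4 - 4/3*e3 + e14 - 15/2*e23 - 2*e24 - 3/2*e123 - 10*e124 - 9*e134
Answer: 2*e14 - 15*e23 - 20*e124 - 18*e134


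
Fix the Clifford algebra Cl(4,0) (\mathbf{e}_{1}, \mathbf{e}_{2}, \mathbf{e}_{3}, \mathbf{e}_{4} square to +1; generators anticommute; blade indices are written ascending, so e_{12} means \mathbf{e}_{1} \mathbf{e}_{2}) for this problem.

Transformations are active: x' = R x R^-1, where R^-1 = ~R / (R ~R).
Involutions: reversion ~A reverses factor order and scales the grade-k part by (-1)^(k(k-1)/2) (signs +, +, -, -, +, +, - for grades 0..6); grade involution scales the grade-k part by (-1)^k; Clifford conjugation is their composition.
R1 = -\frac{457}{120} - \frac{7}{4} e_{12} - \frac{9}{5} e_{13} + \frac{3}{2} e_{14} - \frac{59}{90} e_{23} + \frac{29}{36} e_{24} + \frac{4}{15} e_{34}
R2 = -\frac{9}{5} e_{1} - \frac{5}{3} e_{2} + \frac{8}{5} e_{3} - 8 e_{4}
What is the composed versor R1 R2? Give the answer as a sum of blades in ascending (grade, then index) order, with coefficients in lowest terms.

Distribute over the terms of R2 (each basis-blade product reordered to ascending indices, repeated generators contracted through their squares):
R1 (-\frac{9}{5} e_{1}) = \frac{1371}{200} e_{1} - \frac{63}{20} e_{2} - \frac{81}{25} e_{3} + \frac{27}{10} e_{4} + \frac{59}{50} e_{123} - \frac{29}{20} e_{124} - \frac{12}{25} e_{134}
R1 (-\frac{5}{3} e_{2}) = \frac{35}{12} e_{1} + \frac{457}{72} e_{2} - \frac{59}{54} e_{3} + \frac{145}{108} e_{4} - 3 e_{123} + \frac{5}{2} e_{124} - \frac{4}{9} e_{234}
R1 (\frac{8}{5} e_{3}) = -\frac{72}{25} e_{1} - \frac{236}{225} e_{2} - \frac{457}{75} e_{3} - \frac{32}{75} e_{4} - \frac{14}{5} e_{123} - \frac{12}{5} e_{134} - \frac{58}{45} e_{234}
R1 (-8 e_{4}) = -12 e_{1} - \frac{58}{9} e_{2} - \frac{32}{15} e_{3} + \frac{457}{15} e_{4} + 14 e_{124} + \frac{72}{5} e_{134} + \frac{236}{45} e_{234}
Summing the partial products and collecting blades:
Answer: -\frac{613}{120} e_{1} - \frac{7733}{1800} e_{2} - \frac{3391}{270} e_{3} + \frac{92023}{2700} e_{4} - \frac{231}{50} e_{123} + \frac{301}{20} e_{124} + \frac{288}{25} e_{134} + \frac{158}{45} e_{234}


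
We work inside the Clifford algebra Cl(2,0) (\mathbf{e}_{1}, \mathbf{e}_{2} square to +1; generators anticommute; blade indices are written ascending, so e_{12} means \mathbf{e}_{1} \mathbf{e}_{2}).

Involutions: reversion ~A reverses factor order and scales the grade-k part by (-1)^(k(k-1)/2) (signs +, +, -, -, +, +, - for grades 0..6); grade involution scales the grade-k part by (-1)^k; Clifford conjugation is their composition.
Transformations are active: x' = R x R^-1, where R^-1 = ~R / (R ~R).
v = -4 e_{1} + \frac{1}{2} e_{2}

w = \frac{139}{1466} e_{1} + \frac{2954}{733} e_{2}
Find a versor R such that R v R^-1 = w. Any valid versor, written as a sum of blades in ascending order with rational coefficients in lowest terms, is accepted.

Sketch: the shared square \frac{65}{4} makes R = v + w = -\frac{5725}{1466} e_{1} + \frac{6641}{1466} e_{2} the natural versor; its sandwich fixes that direction, negates (v - w)/2, and sends v to w.
Answer: -\frac{5725}{1466} e_{1} + \frac{6641}{1466} e_{2}


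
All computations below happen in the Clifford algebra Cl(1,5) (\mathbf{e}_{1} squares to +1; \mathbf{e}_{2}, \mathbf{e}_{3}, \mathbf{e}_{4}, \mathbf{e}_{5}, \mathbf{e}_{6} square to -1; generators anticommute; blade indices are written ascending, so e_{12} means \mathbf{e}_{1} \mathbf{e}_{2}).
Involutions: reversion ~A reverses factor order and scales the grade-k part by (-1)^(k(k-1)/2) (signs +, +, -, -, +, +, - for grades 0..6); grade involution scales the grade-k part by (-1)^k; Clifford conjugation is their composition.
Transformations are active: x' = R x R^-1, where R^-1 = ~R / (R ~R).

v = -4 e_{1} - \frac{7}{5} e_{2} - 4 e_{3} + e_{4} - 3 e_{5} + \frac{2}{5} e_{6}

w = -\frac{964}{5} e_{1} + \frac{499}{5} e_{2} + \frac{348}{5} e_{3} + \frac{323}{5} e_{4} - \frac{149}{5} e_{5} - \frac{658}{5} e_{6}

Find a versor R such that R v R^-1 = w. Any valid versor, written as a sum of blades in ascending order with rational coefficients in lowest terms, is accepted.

Take R = v + w = -\frac{984}{5} e_{1} + \frac{492}{5} e_{2} + \frac{328}{5} e_{3} + \frac{328}{5} e_{4} - \frac{164}{5} e_{5} - \frac{656}{5} e_{6}. Because q(v) = q(w) = -\frac{303}{25}, conjugation by R sends v exactly to w.
Answer: -\frac{984}{5} e_{1} + \frac{492}{5} e_{2} + \frac{328}{5} e_{3} + \frac{328}{5} e_{4} - \frac{164}{5} e_{5} - \frac{656}{5} e_{6}


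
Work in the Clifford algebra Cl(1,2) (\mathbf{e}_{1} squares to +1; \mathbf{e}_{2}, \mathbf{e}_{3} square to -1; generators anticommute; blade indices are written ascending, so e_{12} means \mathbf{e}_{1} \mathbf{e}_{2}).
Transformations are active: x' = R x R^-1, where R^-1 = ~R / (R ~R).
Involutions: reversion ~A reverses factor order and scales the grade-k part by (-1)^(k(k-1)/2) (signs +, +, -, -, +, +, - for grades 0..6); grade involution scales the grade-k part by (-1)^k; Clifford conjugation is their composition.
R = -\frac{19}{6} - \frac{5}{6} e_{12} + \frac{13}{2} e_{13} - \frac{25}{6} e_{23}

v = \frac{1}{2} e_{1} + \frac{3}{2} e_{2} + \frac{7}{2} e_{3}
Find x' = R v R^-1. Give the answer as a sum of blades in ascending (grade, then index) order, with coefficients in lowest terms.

~R = -\frac{19}{6} + \frac{5}{6} e_{12} - \frac{13}{2} e_{13} + \frac{25}{6} e_{23}, and R ~R = -\frac{140}{9}, so R^-1 = ~R / (-\frac{140}{9}).
R v = -\frac{277}{12} e_{1} + \frac{41}{4} e_{2} - \frac{247}{12} e_{3} - \frac{59}{4} e_{123}
Answer: -\frac{89}{5} e_{1} + 15 e_{2} - \frac{103}{10} e_{3}


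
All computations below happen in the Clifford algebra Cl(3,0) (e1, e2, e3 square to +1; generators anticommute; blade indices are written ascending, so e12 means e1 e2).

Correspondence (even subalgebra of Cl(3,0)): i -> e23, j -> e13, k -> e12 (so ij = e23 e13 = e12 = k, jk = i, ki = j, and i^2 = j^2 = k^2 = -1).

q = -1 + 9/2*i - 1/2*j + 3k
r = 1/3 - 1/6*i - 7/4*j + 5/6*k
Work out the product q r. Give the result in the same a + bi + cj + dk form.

In blades: q = -1 + 3*e12 - 1/2*e13 + 9/2*e23, r = 1/3 + 5/6*e12 - 7/4*e13 - 1/6*e23.
Distribute q over r term by term (generator squares from the signature, products reordered to ascending indices): (-1)*r = -1/3 - 5/6*e12 + 7/4*e13 + 1/6*e23; (3*e12)*r = -5/2 + e12 - 1/2*e13 + 21/4*e23; (-1/2*e13)*r = -7/8 - 1/12*e12 - 1/6*e13 - 5/12*e23; (9/2*e23)*r = 3/4 - 63/8*e12 - 15/4*e13 + 3/2*e23.
Sum: -71/24 - 187/24*e12 - 8/3*e13 + 13/2*e23; translating back through the correspondence:
Answer: -71/24 + 13/2*i - 8/3*j - 187/24*k


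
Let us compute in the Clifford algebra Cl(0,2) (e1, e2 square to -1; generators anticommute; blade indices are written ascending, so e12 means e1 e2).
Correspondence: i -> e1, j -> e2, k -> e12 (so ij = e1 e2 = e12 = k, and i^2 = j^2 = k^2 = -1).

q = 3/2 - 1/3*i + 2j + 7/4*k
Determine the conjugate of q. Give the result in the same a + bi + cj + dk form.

In blades: q = 3/2 - 1/3*e1 + 2*e2 + 7/4*e12.
Conjugation here is Clifford conjugation: the scalar is fixed and the grade-1 and grade-2 blades all flip sign, giving 3/2 + 1/3*e1 - 2*e2 - 7/4*e12; translating back:
Answer: 3/2 + 1/3*i - 2j - 7/4*k


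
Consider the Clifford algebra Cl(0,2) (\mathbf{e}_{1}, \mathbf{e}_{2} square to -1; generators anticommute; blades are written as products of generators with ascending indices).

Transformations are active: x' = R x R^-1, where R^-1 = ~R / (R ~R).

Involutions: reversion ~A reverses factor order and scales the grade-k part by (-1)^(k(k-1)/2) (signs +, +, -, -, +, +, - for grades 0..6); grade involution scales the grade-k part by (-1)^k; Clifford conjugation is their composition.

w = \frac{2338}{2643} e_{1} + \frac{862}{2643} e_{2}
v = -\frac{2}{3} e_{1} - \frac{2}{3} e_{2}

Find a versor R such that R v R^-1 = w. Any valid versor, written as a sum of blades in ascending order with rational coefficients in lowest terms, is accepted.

Equal squares first: v^2 = w^2 = -\frac{8}{9}. Then v + w = \frac{192}{881} e_{1} - \frac{300}{881} e_{2} is a versor taking v to w, provided it is invertible.
Answer: \frac{192}{881} e_{1} - \frac{300}{881} e_{2}


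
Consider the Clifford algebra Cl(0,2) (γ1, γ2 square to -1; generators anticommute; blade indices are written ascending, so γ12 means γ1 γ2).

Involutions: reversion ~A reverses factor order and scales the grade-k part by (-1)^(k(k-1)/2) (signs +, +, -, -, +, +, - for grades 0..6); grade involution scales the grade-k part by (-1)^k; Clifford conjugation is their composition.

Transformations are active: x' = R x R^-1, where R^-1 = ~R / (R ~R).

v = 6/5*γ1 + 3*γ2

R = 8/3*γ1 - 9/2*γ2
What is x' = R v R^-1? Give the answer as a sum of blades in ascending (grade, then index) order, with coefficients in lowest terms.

~R = 8/3*γ1 - 9/2*γ2, and R ~R = -985/36, so R^-1 = ~R / (-985/36).
R v = 103/10 + 67/5*γ12
Answer: -15798/4925*γ1 + 1911/4925*γ2


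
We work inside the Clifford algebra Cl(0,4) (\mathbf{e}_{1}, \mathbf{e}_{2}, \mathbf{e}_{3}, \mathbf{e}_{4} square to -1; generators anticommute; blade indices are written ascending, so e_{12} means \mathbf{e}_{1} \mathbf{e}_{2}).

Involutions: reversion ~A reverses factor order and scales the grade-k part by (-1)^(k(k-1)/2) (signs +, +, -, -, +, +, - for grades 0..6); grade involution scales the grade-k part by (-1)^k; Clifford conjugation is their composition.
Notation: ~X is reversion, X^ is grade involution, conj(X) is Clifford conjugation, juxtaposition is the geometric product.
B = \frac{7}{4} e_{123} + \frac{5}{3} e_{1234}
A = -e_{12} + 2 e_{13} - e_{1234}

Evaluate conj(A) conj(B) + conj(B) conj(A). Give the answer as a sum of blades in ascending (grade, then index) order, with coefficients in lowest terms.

first term: -\frac{5}{3} - \frac{7}{2} e_{2} - \frac{7}{4} e_{3} + \frac{7}{4} e_{4} - \frac{10}{3} e_{24} - \frac{5}{3} e_{34}
second term: -\frac{5}{3} - \frac{7}{2} e_{2} - \frac{7}{4} e_{3} - \frac{7}{4} e_{4} - \frac{10}{3} e_{24} - \frac{5}{3} e_{34}
Answer: -\frac{10}{3} - 7 e_{2} - \frac{7}{2} e_{3} - \frac{20}{3} e_{24} - \frac{10}{3} e_{34}


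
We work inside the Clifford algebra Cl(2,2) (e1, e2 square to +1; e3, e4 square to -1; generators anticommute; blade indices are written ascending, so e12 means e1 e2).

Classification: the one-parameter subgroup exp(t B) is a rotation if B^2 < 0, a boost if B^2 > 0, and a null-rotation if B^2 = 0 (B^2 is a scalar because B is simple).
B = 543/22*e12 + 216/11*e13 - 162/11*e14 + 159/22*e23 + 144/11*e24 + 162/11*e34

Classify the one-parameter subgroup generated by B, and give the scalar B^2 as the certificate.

B^2 term by term: the squares give (543/22)^2*(e12)^2 + (216/11)^2*(e13)^2 + (-162/11)^2*(e14)^2 + (159/22)^2*(e23)^2 + (144/11)^2*(e24)^2 + (162/11)^2*(e34)^2 = 294849/484*(-1) + 46656/121*(+1) + 26244/121*(+1) + 25281/484*(+1) + 20736/121*(+1) + 26244/121*(-1) = 0 (each basis 2-blade squares to minus the product of its generators' squares); cross terms between blades sharing an index anticommute and cancel; the commuting (index-disjoint) pairs give grade-4 terms 2*c*c'*(blade product), which cancel blade by blade — e1234: 87966/121 - 62208/121 - 25758/121 = 0 — confirming B is simple. So B^2 = 0.
Answer: null-rotation, certificate B^2 = 0. Certificate logic: 0 is a conjugation-invariant scalar, so its sign fixes rotation versus boost versus null-rotation outright.


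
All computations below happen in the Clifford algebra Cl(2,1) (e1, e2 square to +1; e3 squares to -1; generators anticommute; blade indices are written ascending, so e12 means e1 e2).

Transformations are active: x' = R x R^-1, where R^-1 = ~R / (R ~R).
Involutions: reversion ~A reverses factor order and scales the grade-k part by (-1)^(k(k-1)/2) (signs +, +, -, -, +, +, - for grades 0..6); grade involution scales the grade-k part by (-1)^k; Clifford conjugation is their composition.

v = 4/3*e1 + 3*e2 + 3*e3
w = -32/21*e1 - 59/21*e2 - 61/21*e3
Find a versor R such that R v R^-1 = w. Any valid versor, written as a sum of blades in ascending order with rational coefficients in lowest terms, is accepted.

Here q(v) = q(w) = 16/9; the classical choice R = v + w = -4/21*e1 + 4/21*e2 + 2/21*e3 then realises v -> w under the sandwich.
Answer: -4/21*e1 + 4/21*e2 + 2/21*e3


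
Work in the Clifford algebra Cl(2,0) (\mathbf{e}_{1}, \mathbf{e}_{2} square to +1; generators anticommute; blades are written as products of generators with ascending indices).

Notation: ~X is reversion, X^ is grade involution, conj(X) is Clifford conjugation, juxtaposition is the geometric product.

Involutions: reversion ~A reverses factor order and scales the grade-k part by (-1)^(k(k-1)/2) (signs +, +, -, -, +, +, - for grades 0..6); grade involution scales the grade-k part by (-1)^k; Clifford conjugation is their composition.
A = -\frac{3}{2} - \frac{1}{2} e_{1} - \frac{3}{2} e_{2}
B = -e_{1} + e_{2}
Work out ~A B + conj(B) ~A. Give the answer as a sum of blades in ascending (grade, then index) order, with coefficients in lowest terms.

first term: -1 + \frac{3}{2} e_{1} - \frac{3}{2} e_{2} - 2 e_{1} e_{2}
second term: 1 - \frac{3}{2} e_{1} + \frac{3}{2} e_{2} - 2 e_{1} e_{2}
Answer: -4 e_{1} e_{2}


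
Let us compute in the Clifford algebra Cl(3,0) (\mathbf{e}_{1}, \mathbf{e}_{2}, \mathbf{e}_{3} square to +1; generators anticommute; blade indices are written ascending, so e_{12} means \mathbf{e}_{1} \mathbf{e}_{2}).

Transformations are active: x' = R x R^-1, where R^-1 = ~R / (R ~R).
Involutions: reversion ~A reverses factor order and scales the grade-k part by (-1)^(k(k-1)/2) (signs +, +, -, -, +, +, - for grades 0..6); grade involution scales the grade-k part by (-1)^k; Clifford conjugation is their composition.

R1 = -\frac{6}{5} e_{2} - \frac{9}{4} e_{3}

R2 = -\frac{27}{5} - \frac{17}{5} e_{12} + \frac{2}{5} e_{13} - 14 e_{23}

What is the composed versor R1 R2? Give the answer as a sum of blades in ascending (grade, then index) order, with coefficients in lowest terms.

Distribute over the terms of R1 (each basis-blade product reordered to ascending indices, repeated generators contracted through their squares):
(-\frac{6}{5} e_{2}) R2 = -\frac{102}{25} e_{1} + \frac{162}{25} e_{2} + \frac{84}{5} e_{3} + \frac{12}{25} e_{123}
(-\frac{9}{4} e_{3}) R2 = \frac{9}{10} e_{1} - \frac{63}{2} e_{2} + \frac{243}{20} e_{3} + \frac{153}{20} e_{123}
Summing the partial products and collecting blades:
Answer: -\frac{159}{50} e_{1} - \frac{1251}{50} e_{2} + \frac{579}{20} e_{3} + \frac{813}{100} e_{123}


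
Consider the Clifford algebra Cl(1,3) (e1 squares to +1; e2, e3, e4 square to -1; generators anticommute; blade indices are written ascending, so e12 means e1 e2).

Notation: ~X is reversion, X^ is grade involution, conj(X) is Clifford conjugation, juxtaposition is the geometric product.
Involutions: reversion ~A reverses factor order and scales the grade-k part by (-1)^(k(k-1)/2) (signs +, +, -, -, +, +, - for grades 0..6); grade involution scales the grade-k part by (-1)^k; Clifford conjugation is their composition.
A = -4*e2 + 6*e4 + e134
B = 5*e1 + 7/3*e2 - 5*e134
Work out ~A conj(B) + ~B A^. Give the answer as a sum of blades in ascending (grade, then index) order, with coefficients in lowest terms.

first term: -43/3 - 20*e12 + 30*e13 + 30*e14 + 14*e24 + 5*e34 - 53/3*e1234
second term: -13/3 + 20*e12 + 30*e13 - 30*e14 - 14*e24 - 5*e34 + 67/3*e1234
Answer: -56/3 + 60*e13 + 14/3*e1234


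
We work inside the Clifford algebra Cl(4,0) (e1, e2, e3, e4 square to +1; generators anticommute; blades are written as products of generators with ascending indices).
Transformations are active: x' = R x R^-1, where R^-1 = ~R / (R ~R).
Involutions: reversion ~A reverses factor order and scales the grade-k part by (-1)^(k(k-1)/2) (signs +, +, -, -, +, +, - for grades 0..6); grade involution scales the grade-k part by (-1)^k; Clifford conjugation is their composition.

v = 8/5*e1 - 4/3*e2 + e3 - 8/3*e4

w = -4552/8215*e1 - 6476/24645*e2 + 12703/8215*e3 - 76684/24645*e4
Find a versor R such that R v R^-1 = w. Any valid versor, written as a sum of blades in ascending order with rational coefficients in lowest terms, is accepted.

Sketch: the shared square 2801/225 makes R = v + w = 8592/8215*e1 - 13112/8215*e2 + 20918/8215*e3 - 47468/8215*e4 the natural versor; its sandwich fixes that direction, negates (v - w)/2, and sends v to w.
Answer: 8592/8215*e1 - 13112/8215*e2 + 20918/8215*e3 - 47468/8215*e4


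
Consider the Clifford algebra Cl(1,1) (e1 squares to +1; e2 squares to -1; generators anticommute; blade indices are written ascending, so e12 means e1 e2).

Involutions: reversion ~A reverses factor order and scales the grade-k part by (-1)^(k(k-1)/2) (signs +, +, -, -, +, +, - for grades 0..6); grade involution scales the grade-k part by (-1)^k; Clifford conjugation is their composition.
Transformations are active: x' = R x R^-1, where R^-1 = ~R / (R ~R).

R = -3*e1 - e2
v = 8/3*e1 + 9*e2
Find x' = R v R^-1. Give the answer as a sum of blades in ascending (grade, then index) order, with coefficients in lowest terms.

~R = -3*e1 - e2, and R ~R = 8, so R^-1 = ~R / (8).
R v = 1 - 73/3*e12
Answer: -41/12*e1 - 37/4*e2


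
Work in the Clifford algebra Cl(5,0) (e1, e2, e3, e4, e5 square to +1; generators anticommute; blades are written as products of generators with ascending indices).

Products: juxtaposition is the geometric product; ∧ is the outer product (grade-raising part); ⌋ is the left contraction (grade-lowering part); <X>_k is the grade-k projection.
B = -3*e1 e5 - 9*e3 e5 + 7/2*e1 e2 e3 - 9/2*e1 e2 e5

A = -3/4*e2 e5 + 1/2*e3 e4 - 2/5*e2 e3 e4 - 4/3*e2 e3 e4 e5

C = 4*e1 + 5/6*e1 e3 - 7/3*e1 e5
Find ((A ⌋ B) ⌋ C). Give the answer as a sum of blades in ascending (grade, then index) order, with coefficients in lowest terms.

step 1: -27/8*e1
step 2: -27/2 - 45/16*e3 + 63/8*e5
Answer: -27/2 - 45/16*e3 + 63/8*e5


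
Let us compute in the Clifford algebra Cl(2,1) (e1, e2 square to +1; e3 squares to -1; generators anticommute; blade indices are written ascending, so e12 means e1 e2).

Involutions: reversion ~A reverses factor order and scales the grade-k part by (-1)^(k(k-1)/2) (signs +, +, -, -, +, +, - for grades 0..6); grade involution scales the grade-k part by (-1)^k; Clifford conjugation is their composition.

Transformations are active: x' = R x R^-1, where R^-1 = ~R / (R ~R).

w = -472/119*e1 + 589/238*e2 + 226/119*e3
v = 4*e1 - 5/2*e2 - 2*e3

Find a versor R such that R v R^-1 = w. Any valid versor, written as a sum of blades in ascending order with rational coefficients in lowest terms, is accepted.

Since q(v) = q(w) = 73/4, the sum R = v + w = 4/119*e1 - 3/119*e2 - 12/119*e3 does the job whenever invertible.
Answer: 4/119*e1 - 3/119*e2 - 12/119*e3


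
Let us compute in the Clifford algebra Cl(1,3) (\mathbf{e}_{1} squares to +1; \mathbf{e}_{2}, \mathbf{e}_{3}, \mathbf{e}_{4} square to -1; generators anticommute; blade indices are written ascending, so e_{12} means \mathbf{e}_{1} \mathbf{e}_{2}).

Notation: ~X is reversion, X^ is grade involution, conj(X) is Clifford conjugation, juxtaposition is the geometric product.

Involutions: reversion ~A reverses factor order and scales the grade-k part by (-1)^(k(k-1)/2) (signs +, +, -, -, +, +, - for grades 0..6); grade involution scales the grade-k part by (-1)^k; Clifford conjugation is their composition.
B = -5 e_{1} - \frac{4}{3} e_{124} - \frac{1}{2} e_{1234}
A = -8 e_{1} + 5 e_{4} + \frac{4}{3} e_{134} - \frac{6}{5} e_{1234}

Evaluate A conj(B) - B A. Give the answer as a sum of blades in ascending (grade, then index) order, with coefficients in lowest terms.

first term: -\frac{203}{5} + \frac{2}{3} e_{2} - \frac{8}{5} e_{3} + \frac{20}{3} e_{12} - 25 e_{14} + \frac{16}{9} e_{23} + \frac{32}{3} e_{24} + \frac{20}{3} e_{34} - \frac{5}{2} e_{123} + 10 e_{234}
second term: \frac{197}{5} - \frac{2}{3} e_{2} + \frac{8}{5} e_{3} + \frac{20}{3} e_{12} - 25 e_{14} - \frac{16}{9} e_{23} + \frac{32}{3} e_{24} - \frac{20}{3} e_{34} + \frac{5}{2} e_{123} + 2 e_{234}
Answer: -80 + \frac{4}{3} e_{2} - \frac{16}{5} e_{3} + \frac{32}{9} e_{23} + \frac{40}{3} e_{34} - 5 e_{123} + 8 e_{234}


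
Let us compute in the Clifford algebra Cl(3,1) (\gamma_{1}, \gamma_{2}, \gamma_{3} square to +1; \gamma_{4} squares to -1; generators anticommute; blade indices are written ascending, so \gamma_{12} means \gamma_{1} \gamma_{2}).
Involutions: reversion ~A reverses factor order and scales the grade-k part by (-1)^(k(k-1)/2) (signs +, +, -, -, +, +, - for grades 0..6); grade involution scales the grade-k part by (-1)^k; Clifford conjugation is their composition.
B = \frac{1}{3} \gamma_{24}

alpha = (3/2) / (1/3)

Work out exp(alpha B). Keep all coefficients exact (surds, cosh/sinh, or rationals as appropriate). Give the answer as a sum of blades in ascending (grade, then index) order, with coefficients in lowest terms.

B^2 = (\frac{1}{3})^2*(\gamma_{24})^2 = \frac{1}{9}*(+1) = \frac{1}{9} (a basis 2-blade squares to minus the product of its generators' squares).
B^2 = \frac{1}{9} — the positive square puts this in the hyperbolic regime; l = \frac{1}{3}, alpha*l = \frac{3}{2}, so exp(alpha B) = cosh(\frac{3}{2}) + (sinh(\frac{3}{2})/(\frac{1}{3}))*B = \cosh{\left(\frac{3}{2} \right)} + (3 \sinh{\left(\frac{3}{2} \right)})*B.
Answer: \cosh{\left(\frac{3}{2} \right)} + \sinh{\left(\frac{3}{2} \right)} \gamma_{24}


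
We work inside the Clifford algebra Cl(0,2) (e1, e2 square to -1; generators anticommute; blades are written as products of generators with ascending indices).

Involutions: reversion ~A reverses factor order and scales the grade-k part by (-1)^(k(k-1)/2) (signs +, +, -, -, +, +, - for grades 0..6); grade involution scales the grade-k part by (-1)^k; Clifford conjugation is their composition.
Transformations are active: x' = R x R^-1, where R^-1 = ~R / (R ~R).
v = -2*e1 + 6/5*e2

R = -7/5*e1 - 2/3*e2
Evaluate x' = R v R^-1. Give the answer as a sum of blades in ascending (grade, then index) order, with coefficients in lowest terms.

~R = -7/5*e1 - 2/3*e2, and R ~R = -541/225, so R^-1 = ~R / (-541/225).
R v = -2 - 226/75*e1 e2
Answer: -178/541*e1 - 6246/2705*e2


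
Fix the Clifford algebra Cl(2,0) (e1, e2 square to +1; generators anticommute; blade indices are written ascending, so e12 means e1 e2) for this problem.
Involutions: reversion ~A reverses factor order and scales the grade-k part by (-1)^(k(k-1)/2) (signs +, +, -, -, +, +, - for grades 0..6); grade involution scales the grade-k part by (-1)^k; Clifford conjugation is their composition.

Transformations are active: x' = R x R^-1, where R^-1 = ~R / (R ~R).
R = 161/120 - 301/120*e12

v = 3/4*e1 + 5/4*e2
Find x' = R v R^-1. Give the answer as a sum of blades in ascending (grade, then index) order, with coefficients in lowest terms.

~R = 161/120 + 301/120*e12, and R ~R = 58261/7200, so R^-1 = ~R / (58261/7200).
R v = -511/240*e1 + 427/120*e2
Answer: -6925/4756*e1 - 333/4756*e2


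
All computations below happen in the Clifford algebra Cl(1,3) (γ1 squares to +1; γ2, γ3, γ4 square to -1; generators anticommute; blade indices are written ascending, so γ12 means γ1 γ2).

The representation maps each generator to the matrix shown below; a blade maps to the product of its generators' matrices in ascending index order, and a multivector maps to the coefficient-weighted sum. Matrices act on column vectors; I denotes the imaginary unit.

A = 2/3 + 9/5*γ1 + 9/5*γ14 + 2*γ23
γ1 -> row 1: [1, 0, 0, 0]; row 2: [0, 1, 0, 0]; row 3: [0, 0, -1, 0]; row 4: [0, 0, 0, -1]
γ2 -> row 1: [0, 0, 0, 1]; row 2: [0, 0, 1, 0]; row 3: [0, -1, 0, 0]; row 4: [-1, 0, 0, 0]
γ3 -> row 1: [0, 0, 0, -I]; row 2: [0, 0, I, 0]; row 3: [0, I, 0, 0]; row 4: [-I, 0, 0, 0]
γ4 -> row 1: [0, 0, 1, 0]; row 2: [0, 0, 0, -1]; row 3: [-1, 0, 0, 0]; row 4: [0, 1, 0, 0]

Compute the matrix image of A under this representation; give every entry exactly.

Bivector images (products of the table entries): rho(γ14) = rho(γ1)rho(γ4) = row 1: [0, 0, 1, 0]; row 2: [0, 0, 0, -1]; row 3: [1, 0, 0, 0]; row 4: [0, -1, 0, 0]; rho(γ23) = rho(γ2)rho(γ3) = row 1: [-I, 0, 0, 0]; row 2: [0, I, 0, 0]; row 3: [0, 0, -I, 0]; row 4: [0, 0, 0, I].
M = (2/3)*1 + (9/5)*rho(γ1) + (9/5)*rho(γ14) + (2)*rho(γ23), summed entrywise (1 is the identity matrix):
Answer: row 1: [37/15 - 2*I, 0, 9/5, 0]; row 2: [0, 37/15 + 2*I, 0, -9/5]; row 3: [9/5, 0, -17/15 - 2*I, 0]; row 4: [0, -9/5, 0, -17/15 + 2*I]


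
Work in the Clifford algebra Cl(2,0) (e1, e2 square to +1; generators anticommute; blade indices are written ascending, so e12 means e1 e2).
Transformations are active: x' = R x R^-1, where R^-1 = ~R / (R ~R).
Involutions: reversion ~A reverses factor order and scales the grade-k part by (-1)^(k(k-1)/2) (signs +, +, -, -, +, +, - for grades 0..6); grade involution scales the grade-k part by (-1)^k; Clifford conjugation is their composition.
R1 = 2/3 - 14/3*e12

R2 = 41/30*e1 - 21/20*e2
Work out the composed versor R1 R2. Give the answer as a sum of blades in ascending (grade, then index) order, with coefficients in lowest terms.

Distribute over the terms of R1 (each basis-blade product reordered to ascending indices, repeated generators contracted through their squares):
(2/3) R2 = 41/45*e1 - 7/10*e2
(-14/3*e12) R2 = 49/10*e1 + 287/45*e2
Summing the partial products and collecting blades:
Answer: 523/90*e1 + 511/90*e2


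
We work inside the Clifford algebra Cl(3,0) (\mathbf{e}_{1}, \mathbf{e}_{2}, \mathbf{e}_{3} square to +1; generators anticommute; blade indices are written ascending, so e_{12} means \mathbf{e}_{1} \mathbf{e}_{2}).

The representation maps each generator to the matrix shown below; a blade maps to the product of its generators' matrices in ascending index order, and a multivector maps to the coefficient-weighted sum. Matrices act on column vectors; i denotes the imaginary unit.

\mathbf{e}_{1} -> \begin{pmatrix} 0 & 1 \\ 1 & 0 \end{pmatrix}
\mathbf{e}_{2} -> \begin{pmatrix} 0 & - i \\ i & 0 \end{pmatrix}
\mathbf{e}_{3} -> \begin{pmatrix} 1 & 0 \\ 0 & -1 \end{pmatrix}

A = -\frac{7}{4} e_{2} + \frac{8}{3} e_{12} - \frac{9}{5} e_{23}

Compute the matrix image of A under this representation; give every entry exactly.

Bivector images (products of the table entries): rho(e_{12}) = rho(\mathbf{e}_{1})rho(\mathbf{e}_{2}) = \begin{pmatrix} i & 0 \\ 0 & - i \end{pmatrix}; rho(e_{23}) = rho(\mathbf{e}_{2})rho(\mathbf{e}_{3}) = \begin{pmatrix} 0 & i \\ i & 0 \end{pmatrix}.
M = (-\frac{7}{4})*rho(e_{2}) + (\frac{8}{3})*rho(e_{12}) + (-\frac{9}{5})*rho(e_{23}), summed entrywise:
Answer: \begin{pmatrix} \frac{8 i}{3} & - \frac{i}{20} \\ - \frac{71 i}{20} & - \frac{8 i}{3} \end{pmatrix}


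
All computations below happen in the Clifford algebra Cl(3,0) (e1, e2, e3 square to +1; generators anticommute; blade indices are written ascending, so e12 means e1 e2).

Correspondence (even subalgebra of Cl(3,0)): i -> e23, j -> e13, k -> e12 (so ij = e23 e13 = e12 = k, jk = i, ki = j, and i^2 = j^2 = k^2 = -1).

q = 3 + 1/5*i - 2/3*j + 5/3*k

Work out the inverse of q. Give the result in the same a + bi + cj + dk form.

In blades: q = 3 + 5/3*e12 - 2/3*e13 + 1/5*e23.
With qbar = 3 - 5/3*e12 + 2/3*e13 - 1/5*e23 (scalar fixed, mapped units negated), q qbar = 2759/225 (the sum of squared coefficients), so q^-1 = qbar / (2759/225) = 675/2759 - 375/2759*e12 + 150/2759*e13 - 45/2759*e23; translating back:
Answer: 675/2759 - 45/2759*i + 150/2759*j - 375/2759*k


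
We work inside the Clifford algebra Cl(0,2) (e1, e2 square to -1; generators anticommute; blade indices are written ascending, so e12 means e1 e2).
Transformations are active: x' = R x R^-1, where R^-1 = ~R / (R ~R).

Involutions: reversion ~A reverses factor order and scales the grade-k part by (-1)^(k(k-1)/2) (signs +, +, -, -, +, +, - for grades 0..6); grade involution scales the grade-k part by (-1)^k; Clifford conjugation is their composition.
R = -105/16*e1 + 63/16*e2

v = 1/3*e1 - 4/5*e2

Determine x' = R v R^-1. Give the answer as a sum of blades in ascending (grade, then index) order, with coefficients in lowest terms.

~R = -105/16*e1 + 63/16*e2, and R ~R = -7497/128, so R^-1 = ~R / (-7497/128).
R v = 427/80 + 63/16*e12
Answer: 44/51*e1 + 7/85*e2


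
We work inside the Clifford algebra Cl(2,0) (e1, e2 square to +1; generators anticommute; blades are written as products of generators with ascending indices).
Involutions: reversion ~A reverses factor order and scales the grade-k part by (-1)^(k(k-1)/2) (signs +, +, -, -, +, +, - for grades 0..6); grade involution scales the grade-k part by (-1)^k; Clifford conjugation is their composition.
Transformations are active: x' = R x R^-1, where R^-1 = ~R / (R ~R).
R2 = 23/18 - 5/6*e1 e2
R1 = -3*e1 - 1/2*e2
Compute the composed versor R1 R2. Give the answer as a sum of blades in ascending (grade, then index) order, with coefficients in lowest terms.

Distribute over the terms of R1 (each basis-blade product reordered to ascending indices, repeated generators contracted through their squares):
(-3*e1) R2 = -23/6*e1 + 5/2*e2
(-1/2*e2) R2 = -5/12*e1 - 23/36*e2
Summing the partial products and collecting blades:
Answer: -17/4*e1 + 67/36*e2


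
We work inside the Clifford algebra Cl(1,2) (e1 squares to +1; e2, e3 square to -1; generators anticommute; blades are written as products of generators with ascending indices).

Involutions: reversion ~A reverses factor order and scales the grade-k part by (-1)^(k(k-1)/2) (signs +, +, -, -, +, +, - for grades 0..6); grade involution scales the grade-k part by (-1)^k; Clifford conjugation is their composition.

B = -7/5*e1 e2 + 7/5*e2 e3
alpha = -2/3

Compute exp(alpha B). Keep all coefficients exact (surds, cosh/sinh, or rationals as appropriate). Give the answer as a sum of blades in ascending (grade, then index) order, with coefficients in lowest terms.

B^2 term by term: the squares give (-7/5)^2*(e1 e2)^2 + (7/5)^2*(e2 e3)^2 = 49/25*(+1) + 49/25*(-1) = 0 (each basis 2-blade squares to minus the product of its generators' squares); cross terms between blades sharing an index anticommute and cancel. So B^2 = 0.
B^2 = 0, and the exponential is exactly linear here: exp(alpha B) = 1 + alpha B (parabolic case).
Answer: 1 + 14/15*e1 e2 - 14/15*e2 e3
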